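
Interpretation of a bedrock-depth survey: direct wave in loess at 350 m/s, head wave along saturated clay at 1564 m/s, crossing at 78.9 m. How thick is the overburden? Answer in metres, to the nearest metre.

x_cross = 2h·√((V₂+V₁)/(V₂−V₁)) → h = x_cross / (2·√((V₂+V₁)/(V₂−V₁))).
√((V₂+V₁)/(V₂−V₁)) = √((1564+350)/(1564−350)) = 1.2556.
h = 78.9 / (2·1.2556) = 31.42 m.

31 m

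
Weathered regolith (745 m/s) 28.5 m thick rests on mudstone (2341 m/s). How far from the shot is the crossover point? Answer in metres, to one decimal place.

79.3 m

θ_c = arcsin(745/2341) = 18.56°, so cos θ_c = 0.9480 and tᵢ = 2h cos θ_c/V₁ = 0.0725 s.
At crossover x/V₁ = x/V₂ + tᵢ ⇒ x = tᵢ/(1/V₁ − 1/V₂) = 0.07253/(1.3423e-03 − 4.2717e-04) = 79.26 m.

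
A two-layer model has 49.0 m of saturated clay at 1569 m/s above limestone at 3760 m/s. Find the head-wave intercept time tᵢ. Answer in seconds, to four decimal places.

tᵢ = 2h·√(V₂²−V₁²)/(V₁V₂).
√(V₂²−V₁²) = √(3760²−1569²) = 3417.0 m/s.
tᵢ = 2·49.0·3417.0/(1569·3760) = 0.05676 s.

0.0568 s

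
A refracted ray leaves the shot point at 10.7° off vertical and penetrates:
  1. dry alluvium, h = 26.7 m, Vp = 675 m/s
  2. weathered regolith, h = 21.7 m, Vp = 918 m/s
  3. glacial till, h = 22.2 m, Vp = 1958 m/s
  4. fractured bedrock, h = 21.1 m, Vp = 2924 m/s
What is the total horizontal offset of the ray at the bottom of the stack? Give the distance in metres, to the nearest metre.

53 m

Apply Snell's law at each interface; in layer i the horizontal offset is hᵢ·tan θᵢ.
Layer 1: θ = 10.70°; offset = 26.7·tan 10.70° = 5.045 m.
Layer 2: sin θ = 918·sin 10.7°/675 = 0.2525, θ = 14.63°; offset = 21.7·tan 14.63° = 5.663 m.
Layer 3: sin θ = 1958·sin 10.7°/675 = 0.5386, θ = 32.59°; offset = 22.2·tan 32.59° = 14.190 m.
Layer 4: sin θ = 2924·sin 10.7°/675 = 0.8043, θ = 53.54°; offset = 21.1·tan 53.54° = 28.558 m.
Total horizontal offset = 53.456 m.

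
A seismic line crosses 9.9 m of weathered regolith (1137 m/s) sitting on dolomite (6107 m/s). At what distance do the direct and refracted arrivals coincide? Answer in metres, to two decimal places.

23.90 m

θ_c = arcsin(1137/6107) = 10.73°, so cos θ_c = 0.9825 and tᵢ = 2h cos θ_c/V₁ = 0.0171 s.
At crossover x/V₁ = x/V₂ + tᵢ ⇒ x = tᵢ/(1/V₁ − 1/V₂) = 0.01711/(8.7951e-04 − 1.6375e-04) = 23.90 m.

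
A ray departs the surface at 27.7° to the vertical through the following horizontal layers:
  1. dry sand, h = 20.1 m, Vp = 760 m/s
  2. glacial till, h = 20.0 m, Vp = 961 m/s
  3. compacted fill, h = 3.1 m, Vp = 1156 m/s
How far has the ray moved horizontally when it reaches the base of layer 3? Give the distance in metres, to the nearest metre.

Ray parameter p = sin 27.7° / 760 m/s = 6.1163e-04 s/m.
Layer 1: θ = 27.70°; offset = 20.1·tan 27.70° = 10.553 m.
Layer 2: sin θ = p·961 = 0.5878 → θ = 36.00°; offset = 20.0·tan 36.00° = 14.531 m.
Layer 3: sin θ = p·1156 = 0.7070 → θ = 45.00°; offset = 3.1·tan 45.00° = 3.099 m.
Total horizontal offset = 28.183 m.

28 m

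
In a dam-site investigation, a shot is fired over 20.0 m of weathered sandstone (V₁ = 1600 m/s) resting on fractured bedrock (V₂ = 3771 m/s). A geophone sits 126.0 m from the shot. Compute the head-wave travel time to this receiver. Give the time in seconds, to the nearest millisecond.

0.056 s

t = x/V₂ + 2h·√(V₂²−V₁²)/(V₁V₂).
√(V₂²−V₁²) = √(3771²−1600²) = 3414.7 m/s; delay term = 2·20.0·3414.7/(1600·3771) = 0.02264 s.
t = 126.0/3771 + 0.02264 = 0.05605 s.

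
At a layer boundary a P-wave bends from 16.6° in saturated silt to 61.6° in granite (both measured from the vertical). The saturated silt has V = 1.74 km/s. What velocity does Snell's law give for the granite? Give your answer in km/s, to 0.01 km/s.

Snell's law: sin 16.6°/V₁ = sin 61.6°/V₂.
V₂ = V₁·sin 61.6°/sin 16.6° = 1.74 × 3.0790 = 5.36 km/s.

5.36 km/s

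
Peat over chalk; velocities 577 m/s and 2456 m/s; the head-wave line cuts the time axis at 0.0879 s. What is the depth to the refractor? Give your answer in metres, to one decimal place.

θ_c = arcsin(577/2456) = 13.59°; cos θ_c = 0.9720.
tᵢ = 2h cos θ_c/V₁ ⇒ h = tᵢ·V₁/(2 cos θ_c) = 0.0879·577/(2·0.9720) = 26.09 m.

26.1 m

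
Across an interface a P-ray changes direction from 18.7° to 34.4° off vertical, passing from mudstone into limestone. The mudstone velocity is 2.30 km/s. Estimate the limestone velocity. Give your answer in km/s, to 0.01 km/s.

Snell's law: sin 18.7°/V₁ = sin 34.4°/V₂.
V₂ = V₁·sin 34.4°/sin 18.7° = 2.30 × 1.7621 = 4.05 km/s.

4.05 km/s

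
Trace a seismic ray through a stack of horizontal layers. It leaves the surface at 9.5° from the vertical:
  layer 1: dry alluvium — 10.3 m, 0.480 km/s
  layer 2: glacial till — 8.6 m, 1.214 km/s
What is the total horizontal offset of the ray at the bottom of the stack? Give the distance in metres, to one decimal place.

5.7 m

Ray parameter p = sin 9.5° / 0.480 km/s = 3.4385e-01 s/km.
Layer 1: θ = 9.50°; offset = 10.3·tan 9.50° = 1.724 m.
Layer 2: sin θ = p·1.214 = 0.4174 → θ = 24.67°; offset = 8.6·tan 24.67° = 3.951 m.
Σ offsets = 5.674 m.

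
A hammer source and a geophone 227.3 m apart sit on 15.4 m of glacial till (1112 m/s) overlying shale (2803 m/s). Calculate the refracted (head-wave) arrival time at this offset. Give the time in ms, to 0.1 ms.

106.5 ms

θ_c = arcsin(V₁/V₂) = arcsin(1112/2803) = 23.37°, cos θ_c = 0.9179.
Intercept time tᵢ = 2h cos θ_c / V₁ = 2·15.4·0.9179/1112 = 0.02542 s.
t = x/V₂ + tᵢ = 227.3/2803 + 0.02542 = 0.10652 s.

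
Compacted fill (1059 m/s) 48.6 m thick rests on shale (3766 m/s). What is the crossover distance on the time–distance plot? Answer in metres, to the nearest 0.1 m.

129.8 m

x_cross = 2h·√((V₂+V₁)/(V₂−V₁)).
(V₂+V₁)/(V₂−V₁) = (3766+1059)/(3766−1059) = 1.7824; √ = 1.3351.
x_cross = 2·48.6·1.3351 = 129.77 m.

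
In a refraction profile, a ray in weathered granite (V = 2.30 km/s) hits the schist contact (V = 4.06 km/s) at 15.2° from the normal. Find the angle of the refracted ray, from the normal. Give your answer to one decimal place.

Snell's law: sin θ₂ = (V₂/V₁)·sin θ₁ = (4.06/2.30)·sin 15.2° = 0.4628.
θ₂ = arcsin 0.4628 = 27.57° from the normal.

27.6°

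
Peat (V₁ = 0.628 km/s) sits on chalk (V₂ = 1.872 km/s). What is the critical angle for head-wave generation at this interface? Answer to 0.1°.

19.6°

Critical incidence: sin θ_c = V₁/V₂ = 0.628/1.872 = 0.3355.
θ_c = arcsin 0.3355 = 19.60°.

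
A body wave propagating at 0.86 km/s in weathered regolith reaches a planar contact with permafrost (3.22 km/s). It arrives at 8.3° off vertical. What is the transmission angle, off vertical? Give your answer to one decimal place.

Snell's law: sin θ₂ = (V₂/V₁)·sin θ₁ = (3.22/0.86)·sin 8.3° = 0.5405.
θ₂ = arcsin 0.5405 = 32.72° from the normal.

32.7°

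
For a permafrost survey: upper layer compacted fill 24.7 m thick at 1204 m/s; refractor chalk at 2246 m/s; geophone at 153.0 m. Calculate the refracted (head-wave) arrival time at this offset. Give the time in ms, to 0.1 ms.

t = x/V₂ + 2h·√(V₂²−V₁²)/(V₁V₂).
√(V₂²−V₁²) = √(2246²−1204²) = 1896.0 m/s; delay term = 2·24.7·1896.0/(1204·2246) = 0.03464 s.
t = 153.0/2246 + 0.03464 = 0.10276 s.

102.8 ms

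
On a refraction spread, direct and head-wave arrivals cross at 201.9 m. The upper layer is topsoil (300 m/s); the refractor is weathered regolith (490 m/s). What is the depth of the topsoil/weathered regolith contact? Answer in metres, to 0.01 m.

49.51 m

h = (x_cross/2)·√((V₂−V₁)/(V₂+V₁)).
(V₂−V₁)/(V₂+V₁) = (490−300)/(490+300) = 0.2405; √ = 0.4904.
h = (201.9/2)·0.4904 = 49.51 m.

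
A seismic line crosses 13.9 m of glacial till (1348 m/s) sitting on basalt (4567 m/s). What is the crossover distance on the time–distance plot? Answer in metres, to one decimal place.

x_cross = 2h·√((V₂+V₁)/(V₂−V₁)).
(V₂+V₁)/(V₂−V₁) = (4567+1348)/(4567−1348) = 1.8375; √ = 1.3556.
x_cross = 2·13.9·1.3556 = 37.68 m.

37.7 m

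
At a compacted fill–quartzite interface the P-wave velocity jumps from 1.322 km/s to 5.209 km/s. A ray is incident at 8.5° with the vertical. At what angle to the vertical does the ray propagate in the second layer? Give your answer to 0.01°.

sin θ₁/V₁ = sin θ₂/V₂ ⇒ sin θ₂ = 5.209·sin 8.5°/1.322 = 5.209·0.1478/1.322 = 0.5824.
θ₂ = sin⁻¹(0.5824) = 35.62° (from vertical).

35.62°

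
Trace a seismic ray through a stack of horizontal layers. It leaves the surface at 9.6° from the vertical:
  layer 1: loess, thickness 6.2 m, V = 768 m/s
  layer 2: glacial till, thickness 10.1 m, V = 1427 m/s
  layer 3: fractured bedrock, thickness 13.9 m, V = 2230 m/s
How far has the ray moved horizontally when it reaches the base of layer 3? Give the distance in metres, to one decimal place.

12.0 m

Ray parameter p = sin 9.6° / 768 m/s = 2.1715e-04 s/m.
Layer 1: θ = 9.60°; offset = 6.2·tan 9.60° = 1.049 m.
Layer 2: sin θ = p·1427 = 0.3099 → θ = 18.05°; offset = 10.1·tan 18.05° = 3.292 m.
Layer 3: sin θ = p·2230 = 0.4842 → θ = 28.96°; offset = 13.9·tan 28.96° = 7.693 m.
Summing the layer offsets gives 12.033 m.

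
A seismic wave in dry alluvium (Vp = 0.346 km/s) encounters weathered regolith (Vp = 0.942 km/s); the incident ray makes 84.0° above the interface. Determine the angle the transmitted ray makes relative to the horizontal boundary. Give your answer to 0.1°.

Angle from the normal: 90° − 84.0° = 6.0°.
sin θ₁/V₁ = sin θ₂/V₂ ⇒ sin θ₂ = 0.942·sin 6.0°/0.346 = 0.942·0.1045/0.346 = 0.2846.
θ₂ = sin⁻¹(0.2846) = 16.53° (from vertical).
From the interface: 90° − 16.53° = 73.47°.

73.5°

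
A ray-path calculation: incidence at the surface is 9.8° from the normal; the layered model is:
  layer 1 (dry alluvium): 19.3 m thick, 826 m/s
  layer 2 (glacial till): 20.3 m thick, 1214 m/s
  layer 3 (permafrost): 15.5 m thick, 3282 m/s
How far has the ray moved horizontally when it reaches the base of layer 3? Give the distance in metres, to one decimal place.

22.8 m

p = sin θ₁/V₁ = sin 9.8°/826 = 2.0606e-04 s/m is conserved through the stack.
Layer 1: θ = 9.80°; offset = 19.3·tan 9.80° = 3.334 m.
Layer 2: sin θ = p·1214 = 0.2502 → θ = 14.49°; offset = 20.3·tan 14.49° = 5.245 m.
Layer 3: sin θ = p·3282 = 0.6763 → θ = 42.56°; offset = 15.5·tan 42.56° = 14.231 m.
Σ offsets = 22.810 m.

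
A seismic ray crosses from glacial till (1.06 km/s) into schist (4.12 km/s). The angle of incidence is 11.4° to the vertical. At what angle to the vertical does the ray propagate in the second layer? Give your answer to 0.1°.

Snell's law: sin θ₂ = (V₂/V₁)·sin θ₁ = (4.12/1.06)·sin 11.4° = 0.7683.
θ₂ = sin⁻¹(0.7683) = 50.20° (from vertical).

50.2°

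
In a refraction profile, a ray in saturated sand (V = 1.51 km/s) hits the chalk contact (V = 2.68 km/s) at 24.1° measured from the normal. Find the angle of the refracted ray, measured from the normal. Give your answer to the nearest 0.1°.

46.4°

Snell's law: sin θ₂ = (V₂/V₁)·sin θ₁ = (2.68/1.51)·sin 24.1° = 0.7247.
θ₂ = sin⁻¹(0.7247) = 46.45° (from vertical).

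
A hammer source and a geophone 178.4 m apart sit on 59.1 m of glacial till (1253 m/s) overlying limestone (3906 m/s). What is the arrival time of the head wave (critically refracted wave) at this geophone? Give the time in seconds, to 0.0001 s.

t = x/V₂ + 2h·√(V₂²−V₁²)/(V₁V₂).
√(V₂²−V₁²) = √(3906²−1253²) = 3699.6 m/s; delay term = 2·59.1·3699.6/(1253·3906) = 0.08935 s.
t = 178.4/3906 + 0.08935 = 0.13502 s.

0.1350 s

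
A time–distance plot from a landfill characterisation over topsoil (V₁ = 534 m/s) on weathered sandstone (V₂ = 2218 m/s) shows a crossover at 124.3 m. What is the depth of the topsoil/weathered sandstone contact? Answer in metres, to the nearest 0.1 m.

h = (x_cross/2)·√((V₂−V₁)/(V₂+V₁)).
(V₂−V₁)/(V₂+V₁) = (2218−534)/(2218+534) = 0.6119; √ = 0.7823.
h = (124.3/2)·0.7823 = 48.62 m.

48.6 m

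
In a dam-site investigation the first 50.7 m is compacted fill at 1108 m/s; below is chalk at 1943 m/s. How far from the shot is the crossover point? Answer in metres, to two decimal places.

x_cross = 2h·√((V₂+V₁)/(V₂−V₁)).
(V₂+V₁)/(V₂−V₁) = (1943+1108)/(1943−1108) = 3.6539; √ = 1.9115.
x_cross = 2·50.7·1.9115 = 193.83 m.

193.83 m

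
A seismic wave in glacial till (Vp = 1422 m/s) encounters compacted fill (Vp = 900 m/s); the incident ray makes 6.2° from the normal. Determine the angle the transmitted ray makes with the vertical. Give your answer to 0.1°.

3.9°

Snell's law: sin θ₂ = (V₂/V₁)·sin θ₁ = (900/1422)·sin 6.2° = 0.0684.
θ₂ = arcsin 0.0684 = 3.92° from the normal.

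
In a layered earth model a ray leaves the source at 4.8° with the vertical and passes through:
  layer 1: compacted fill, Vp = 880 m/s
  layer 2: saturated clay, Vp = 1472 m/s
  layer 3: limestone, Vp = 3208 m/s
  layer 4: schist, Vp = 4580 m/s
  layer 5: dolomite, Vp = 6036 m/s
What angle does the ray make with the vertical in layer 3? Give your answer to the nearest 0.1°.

17.8°

Ray parameter p = sin 4.8° / 880 = 9.5088e-05 s/m.
sin θ_3 = p·V_3 = 9.5088e-05 × 3208 = 0.3050.
θ_3 = 17.76° from the vertical.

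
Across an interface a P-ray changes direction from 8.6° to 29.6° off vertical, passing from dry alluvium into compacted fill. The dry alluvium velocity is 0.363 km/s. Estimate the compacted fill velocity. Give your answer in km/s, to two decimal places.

1.20 km/s

Snell's law: sin 8.6°/V₁ = sin 29.6°/V₂.
V₂ = V₁·sin 29.6°/sin 8.6° = 0.363 × 3.3032 = 1.20 km/s.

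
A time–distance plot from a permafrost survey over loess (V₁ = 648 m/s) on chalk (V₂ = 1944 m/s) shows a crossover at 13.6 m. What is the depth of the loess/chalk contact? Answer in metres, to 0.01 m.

h = (x_cross/2)·√((V₂−V₁)/(V₂+V₁)).
(V₂−V₁)/(V₂+V₁) = (1944−648)/(1944+648) = 0.5000; √ = 0.7071.
h = (13.6/2)·0.7071 = 4.81 m.

4.81 m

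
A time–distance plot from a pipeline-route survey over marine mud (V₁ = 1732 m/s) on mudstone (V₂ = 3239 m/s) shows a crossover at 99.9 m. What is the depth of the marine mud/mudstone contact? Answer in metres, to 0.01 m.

h = (x_cross/2)·√((V₂−V₁)/(V₂+V₁)).
(V₂−V₁)/(V₂+V₁) = (3239−1732)/(3239+1732) = 0.3032; √ = 0.5506.
h = (99.9/2)·0.5506 = 27.50 m.

27.50 m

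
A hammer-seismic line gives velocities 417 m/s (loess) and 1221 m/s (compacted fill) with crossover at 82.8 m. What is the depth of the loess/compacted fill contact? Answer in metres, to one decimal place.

x_cross = 2h·√((V₂+V₁)/(V₂−V₁)) → h = x_cross / (2·√((V₂+V₁)/(V₂−V₁))).
√((V₂+V₁)/(V₂−V₁)) = √((1221+417)/(1221−417)) = 1.4273.
h = 82.8 / (2·1.4273) = 29.00 m.

29.0 m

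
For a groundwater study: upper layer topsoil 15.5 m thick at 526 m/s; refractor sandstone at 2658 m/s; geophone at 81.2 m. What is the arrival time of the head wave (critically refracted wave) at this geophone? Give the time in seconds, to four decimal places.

t = x/V₂ + 2h·√(V₂²−V₁²)/(V₁V₂).
√(V₂²−V₁²) = √(2658²−526²) = 2605.4 m/s; delay term = 2·15.5·2605.4/(526·2658) = 0.05777 s.
t = 81.2/2658 + 0.05777 = 0.08832 s.

0.0883 s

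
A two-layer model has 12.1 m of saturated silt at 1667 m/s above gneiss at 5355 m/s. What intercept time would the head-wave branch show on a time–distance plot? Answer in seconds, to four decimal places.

0.0138 s

θ_c = arcsin(V₁/V₂) = arcsin(1667/5355) = 18.14°; cos θ_c = 0.9503.
tᵢ = 2h·cos θ_c / V₁ = 2·12.1·0.9503 / 1667 = 0.01380 s.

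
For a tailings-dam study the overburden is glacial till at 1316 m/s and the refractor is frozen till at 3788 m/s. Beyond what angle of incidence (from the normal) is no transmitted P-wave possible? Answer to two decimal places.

Critical incidence: sin θ_c = V₁/V₂ = 1316/3788 = 0.3474.
θ_c = arcsin 0.3474 = 20.33°.

20.33°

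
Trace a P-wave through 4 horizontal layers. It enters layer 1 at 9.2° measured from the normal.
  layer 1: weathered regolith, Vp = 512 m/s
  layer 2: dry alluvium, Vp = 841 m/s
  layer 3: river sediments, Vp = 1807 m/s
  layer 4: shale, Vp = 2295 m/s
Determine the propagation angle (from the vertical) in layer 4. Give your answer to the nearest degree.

46°

Snell's law across each interface conserves sin θ / V, so sin θ_4 = V_4·sin θ₁/V₁.
sin θ_4 = 2295 × sin 9.2° / 512 = 0.7167.
θ_4 = arcsin 0.7167 = 45.78°.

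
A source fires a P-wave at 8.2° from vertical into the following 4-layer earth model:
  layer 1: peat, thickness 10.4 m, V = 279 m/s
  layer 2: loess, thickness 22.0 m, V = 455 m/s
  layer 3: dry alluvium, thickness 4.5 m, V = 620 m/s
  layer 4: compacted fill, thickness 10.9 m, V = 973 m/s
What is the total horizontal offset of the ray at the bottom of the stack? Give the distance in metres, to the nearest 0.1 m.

Apply Snell's law at each interface; in layer i the horizontal offset is hᵢ·tan θᵢ.
Layer 1: θ = 8.20°; offset = 10.4·tan 8.20° = 1.499 m.
Layer 2: sin θ = 455·sin 8.2°/279 = 0.2326, θ = 13.45°; offset = 22.0·tan 13.45° = 5.262 m.
Layer 3: sin θ = 620·sin 8.2°/279 = 0.3170, θ = 18.48°; offset = 4.5·tan 18.48° = 1.504 m.
Layer 4: sin θ = 973·sin 8.2°/279 = 0.4974, θ = 29.83°; offset = 10.9·tan 29.83° = 6.250 m.
Summing the layer offsets gives 14.514 m.

14.5 m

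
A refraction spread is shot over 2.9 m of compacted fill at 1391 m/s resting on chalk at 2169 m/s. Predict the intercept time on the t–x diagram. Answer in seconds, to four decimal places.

0.0032 s

θ_c = arcsin(V₁/V₂) = arcsin(1391/2169) = 39.89°; cos θ_c = 0.7673.
tᵢ = 2h·cos θ_c / V₁ = 2·2.9·0.7673 / 1391 = 0.00320 s.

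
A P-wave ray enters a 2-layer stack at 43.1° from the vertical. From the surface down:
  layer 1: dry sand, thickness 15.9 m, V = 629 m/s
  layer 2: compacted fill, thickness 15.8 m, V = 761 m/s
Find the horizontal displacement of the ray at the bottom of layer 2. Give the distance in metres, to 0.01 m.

38.09 m

p = sin θ₁/V₁ = sin 43.1°/629 = 1.0863e-03 s/m is conserved through the stack.
Layer 1: θ = 43.10°; offset = 15.9·tan 43.10° = 14.8790 m.
Layer 2: sin θ = p·761 = 0.8267 → θ = 55.76°; offset = 15.8·tan 55.76° = 23.2119 m.
Total horizontal offset = 38.0909 m.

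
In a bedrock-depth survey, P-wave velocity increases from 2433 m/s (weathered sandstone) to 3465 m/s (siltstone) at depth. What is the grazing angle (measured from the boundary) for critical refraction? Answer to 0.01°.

45.40°

Critical incidence: sin θ_c = V₁/V₂ = 2433/3465 = 0.7022.
θ_c = arcsin 0.7022 = 44.60°.
Measured from the interface: 90° − 44.60° = 45.40°.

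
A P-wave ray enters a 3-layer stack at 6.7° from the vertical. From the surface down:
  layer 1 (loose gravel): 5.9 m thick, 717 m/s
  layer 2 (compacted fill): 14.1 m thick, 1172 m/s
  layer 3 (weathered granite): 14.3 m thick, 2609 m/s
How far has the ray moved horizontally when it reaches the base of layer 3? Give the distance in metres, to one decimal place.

Apply Snell's law at each interface; in layer i the horizontal offset is hᵢ·tan θᵢ.
Layer 1: θ = 6.70°; offset = 5.9·tan 6.70° = 0.693 m.
Layer 2: sin θ = 1172·sin 6.7°/717 = 0.1907, θ = 10.99°; offset = 14.1·tan 10.99° = 2.739 m.
Layer 3: sin θ = 2609·sin 6.7°/717 = 0.4245, θ = 25.12°; offset = 14.3·tan 25.12° = 6.705 m.
Total horizontal offset = 10.137 m.

10.1 m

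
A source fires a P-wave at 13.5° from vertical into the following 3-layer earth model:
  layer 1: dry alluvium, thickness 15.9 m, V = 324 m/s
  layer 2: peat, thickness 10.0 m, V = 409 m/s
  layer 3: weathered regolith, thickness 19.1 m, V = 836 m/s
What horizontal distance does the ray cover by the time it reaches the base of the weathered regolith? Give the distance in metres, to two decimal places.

21.31 m

Ray parameter p = sin 13.5° / 324 m/s = 7.2051e-04 s/m.
Layer 1: θ = 13.50°; offset = 15.9·tan 13.50° = 3.8173 m.
Layer 2: sin θ = p·409 = 0.2947 → θ = 17.14°; offset = 10.0·tan 17.14° = 3.0838 m.
Layer 3: sin θ = p·836 = 0.6023 → θ = 37.04°; offset = 19.1·tan 37.04° = 14.4128 m.
Total horizontal offset = 21.3139 m.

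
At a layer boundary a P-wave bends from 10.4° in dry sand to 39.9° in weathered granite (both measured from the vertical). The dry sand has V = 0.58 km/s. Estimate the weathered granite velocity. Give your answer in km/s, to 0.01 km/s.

2.06 km/s

Snell's law: sin 10.4°/V₁ = sin 39.9°/V₂.
V₂ = V₁·sin 39.9°/sin 10.4° = 0.58 × 3.5534 = 2.06 km/s.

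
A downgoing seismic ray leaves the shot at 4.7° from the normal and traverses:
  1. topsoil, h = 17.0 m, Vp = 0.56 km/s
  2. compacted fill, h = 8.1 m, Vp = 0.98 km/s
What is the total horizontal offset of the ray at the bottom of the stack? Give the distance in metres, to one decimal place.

2.6 m

Ray parameter p = sin 4.7° / 0.56 km/s = 1.4632e-01 s/km.
Layer 1: θ = 4.70°; offset = 17.0·tan 4.70° = 1.398 m.
Layer 2: sin θ = p·0.98 = 0.1434 → θ = 8.24°; offset = 8.1·tan 8.24° = 1.174 m.
Total horizontal offset = 2.571 m.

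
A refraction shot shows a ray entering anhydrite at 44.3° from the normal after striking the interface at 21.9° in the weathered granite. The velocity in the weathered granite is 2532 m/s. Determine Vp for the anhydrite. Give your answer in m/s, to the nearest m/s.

4741 m/s

Snell's law: sin 21.9°/V₁ = sin 44.3°/V₂.
V₂ = V₁·sin 44.3°/sin 21.9° = 2532 × 1.8725 = 4741.14 m/s.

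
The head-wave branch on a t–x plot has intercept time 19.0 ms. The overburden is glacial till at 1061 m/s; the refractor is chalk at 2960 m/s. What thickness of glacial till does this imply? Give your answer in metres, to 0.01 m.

θ_c = arcsin(1061/2960) = 21.00°; cos θ_c = 0.9336.
tᵢ = 2h cos θ_c/V₁ ⇒ h = tᵢ·V₁/(2 cos θ_c) = 0.019·1061/(2·0.9336) = 10.80 m.

10.80 m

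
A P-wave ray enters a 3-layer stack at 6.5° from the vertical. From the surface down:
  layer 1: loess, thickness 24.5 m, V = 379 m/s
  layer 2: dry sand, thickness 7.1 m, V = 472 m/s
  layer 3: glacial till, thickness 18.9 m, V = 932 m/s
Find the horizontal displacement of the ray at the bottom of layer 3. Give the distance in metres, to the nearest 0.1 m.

Apply Snell's law at each interface; in layer i the horizontal offset is hᵢ·tan θᵢ.
Layer 1: θ = 6.50°; offset = 24.5·tan 6.50° = 2.791 m.
Layer 2: sin θ = 472·sin 6.5°/379 = 0.1410, θ = 8.10°; offset = 7.1·tan 8.10° = 1.011 m.
Layer 3: sin θ = 932·sin 6.5°/379 = 0.2784, θ = 16.16°; offset = 18.9·tan 16.16° = 5.478 m.
Total horizontal offset = 9.280 m.

9.3 m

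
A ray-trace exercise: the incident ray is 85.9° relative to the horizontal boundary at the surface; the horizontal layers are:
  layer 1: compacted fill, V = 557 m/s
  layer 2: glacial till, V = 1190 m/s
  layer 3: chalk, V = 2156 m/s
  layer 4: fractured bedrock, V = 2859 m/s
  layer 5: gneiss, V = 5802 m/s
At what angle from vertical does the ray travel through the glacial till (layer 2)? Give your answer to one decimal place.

8.8°

From the normal: θ₁ = 90° − 85.9° = 4.1°.
Ray parameter p = sin 4.1° / 557 = 1.2836e-04 s/m.
sin θ_2 = p·V_2 = 1.2836e-04 × 1190 = 0.1528.
θ_2 = 8.79° from the vertical.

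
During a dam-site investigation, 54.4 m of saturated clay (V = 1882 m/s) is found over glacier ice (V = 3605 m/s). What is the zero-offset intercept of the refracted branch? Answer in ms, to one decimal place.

θ_c = arcsin(V₁/V₂) = arcsin(1882/3605) = 31.47°; cos θ_c = 0.8529.
tᵢ = 2h·cos θ_c / V₁ = 2·54.4·0.8529 / 1882 = 0.04931 s.

49.3 ms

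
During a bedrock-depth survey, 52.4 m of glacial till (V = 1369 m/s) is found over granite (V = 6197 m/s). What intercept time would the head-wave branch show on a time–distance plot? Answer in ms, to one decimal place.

74.7 ms

tᵢ = 2h·√(V₂²−V₁²)/(V₁V₂).
√(V₂²−V₁²) = √(6197²−1369²) = 6043.9 m/s.
tᵢ = 2·52.4·6043.9/(1369·6197) = 0.07466 s.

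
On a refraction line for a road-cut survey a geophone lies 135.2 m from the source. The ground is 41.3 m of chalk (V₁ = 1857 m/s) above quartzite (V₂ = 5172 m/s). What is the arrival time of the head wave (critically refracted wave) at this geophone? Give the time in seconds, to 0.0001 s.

t = x/V₂ + 2h·√(V₂²−V₁²)/(V₁V₂).
√(V₂²−V₁²) = √(5172²−1857²) = 4827.1 m/s; delay term = 2·41.3·4827.1/(1857·5172) = 0.04151 s.
t = 135.2/5172 + 0.04151 = 0.06766 s.

0.0677 s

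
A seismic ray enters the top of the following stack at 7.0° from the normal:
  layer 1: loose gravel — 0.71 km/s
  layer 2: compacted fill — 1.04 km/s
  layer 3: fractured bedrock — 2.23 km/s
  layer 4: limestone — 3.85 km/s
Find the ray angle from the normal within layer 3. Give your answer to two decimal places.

22.51°

Snell's law across each interface conserves sin θ / V, so sin θ_3 = V_3·sin θ₁/V₁.
sin θ_3 = 2.23 × sin 7.0° / 0.71 = 0.3828.
θ_3 = 22.51° from the vertical.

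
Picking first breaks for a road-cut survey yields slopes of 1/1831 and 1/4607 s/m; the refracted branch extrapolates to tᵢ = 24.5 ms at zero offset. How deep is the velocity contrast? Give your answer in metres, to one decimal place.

h = tᵢ·V₁·V₂ / (2·√(V₂²−V₁²)).
√(V₂²−V₁²) = √(4607² − 1831²) = 4227.5 m/s.
h = 0.0245 s × 1831 × 4607 / (2 × 4227.5) = 24.44 m.

24.4 m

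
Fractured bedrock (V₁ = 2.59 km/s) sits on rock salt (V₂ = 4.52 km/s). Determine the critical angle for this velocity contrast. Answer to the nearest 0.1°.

35.0°

At critical incidence the refracted ray runs along the interface (θ₂ = 90°), so sin θ_c = V₁/V₂.
θ_c = arcsin(2.59/4.52) = arcsin 0.5730 = 34.96°.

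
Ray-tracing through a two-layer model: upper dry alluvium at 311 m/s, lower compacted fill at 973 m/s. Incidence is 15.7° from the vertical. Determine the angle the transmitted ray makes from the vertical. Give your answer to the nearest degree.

58°

sin θ₁/V₁ = sin θ₂/V₂ ⇒ sin θ₂ = 973·sin 15.7°/311 = 973·0.2706/311 = 0.8466.
θ₂ = arcsin 0.8466 = 57.84° from the normal.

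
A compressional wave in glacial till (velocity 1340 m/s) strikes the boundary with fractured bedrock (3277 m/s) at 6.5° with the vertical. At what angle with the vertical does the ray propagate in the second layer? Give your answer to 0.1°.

16.1°

sin θ₁/V₁ = sin θ₂/V₂ ⇒ sin θ₂ = 3277·sin 6.5°/1340 = 3277·0.1132/1340 = 0.2768.
θ₂ = sin⁻¹(0.2768) = 16.07° (from vertical).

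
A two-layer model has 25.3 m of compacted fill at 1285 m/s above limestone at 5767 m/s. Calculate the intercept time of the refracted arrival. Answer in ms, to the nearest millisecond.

38 ms

tᵢ = 2h·√(V₂²−V₁²)/(V₁V₂).
√(V₂²−V₁²) = √(5767²−1285²) = 5622.0 m/s.
tᵢ = 2·25.3·5622.0/(1285·5767) = 0.03839 s.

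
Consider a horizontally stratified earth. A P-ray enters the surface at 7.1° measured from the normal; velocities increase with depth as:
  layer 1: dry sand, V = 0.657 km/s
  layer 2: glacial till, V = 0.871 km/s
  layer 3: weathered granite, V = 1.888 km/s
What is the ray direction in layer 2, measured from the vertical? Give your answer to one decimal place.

Ray parameter p = sin 7.1° / 0.657 = 1.8813e-01 s/km.
sin θ_2 = p·V_2 = 1.8813e-01 × 0.871 = 0.1639.
θ_2 = 9.43° from the vertical.

9.4°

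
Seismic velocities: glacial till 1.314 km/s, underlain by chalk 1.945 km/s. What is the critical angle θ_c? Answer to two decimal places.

42.50°

At critical incidence the refracted ray runs along the interface (θ₂ = 90°), so sin θ_c = V₁/V₂.
θ_c = arcsin(1.314/1.945) = arcsin 0.6756 = 42.50°.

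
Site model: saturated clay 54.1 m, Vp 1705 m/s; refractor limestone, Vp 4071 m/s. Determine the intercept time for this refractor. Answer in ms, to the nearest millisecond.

58 ms

θ_c = arcsin(V₁/V₂) = arcsin(1705/4071) = 24.76°; cos θ_c = 0.9081.
tᵢ = 2h·cos θ_c / V₁ = 2·54.1·0.9081 / 1705 = 0.05763 s.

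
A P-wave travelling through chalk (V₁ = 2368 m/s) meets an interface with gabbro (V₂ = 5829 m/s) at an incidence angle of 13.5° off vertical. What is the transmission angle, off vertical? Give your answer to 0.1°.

35.1°

Snell's law: sin θ₂ = (V₂/V₁)·sin θ₁ = (5829/2368)·sin 13.5° = 0.5746.
θ₂ = sin⁻¹(0.5746) = 35.07° (from vertical).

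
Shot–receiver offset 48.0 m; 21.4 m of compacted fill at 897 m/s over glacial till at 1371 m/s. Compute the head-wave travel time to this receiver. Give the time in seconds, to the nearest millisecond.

0.071 s

t = x/V₂ + 2h·√(V₂²−V₁²)/(V₁V₂).
√(V₂²−V₁²) = √(1371²−897²) = 1036.8 m/s; delay term = 2·21.4·1036.8/(897·1371) = 0.03608 s.
t = 48.0/1371 + 0.03608 = 0.07110 s.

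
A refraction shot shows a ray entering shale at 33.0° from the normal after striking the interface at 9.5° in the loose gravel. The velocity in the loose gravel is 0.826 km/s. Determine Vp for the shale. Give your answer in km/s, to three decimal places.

sin 9.5° = 0.1650; sin 33.0° = 0.5446.
V₂ = V₁·(sin θ₂/sin θ₁) = 0.826·(0.5446/0.1650) = 2.726 km/s.

2.726 km/s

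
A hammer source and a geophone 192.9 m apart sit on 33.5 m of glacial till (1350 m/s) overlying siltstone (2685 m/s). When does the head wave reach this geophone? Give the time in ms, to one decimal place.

t = x/V₂ + 2h·√(V₂²−V₁²)/(V₁V₂).
√(V₂²−V₁²) = √(2685²−1350²) = 2320.9 m/s; delay term = 2·33.5·2320.9/(1350·2685) = 0.04290 s.
t = 192.9/2685 + 0.04290 = 0.11474 s.

114.7 ms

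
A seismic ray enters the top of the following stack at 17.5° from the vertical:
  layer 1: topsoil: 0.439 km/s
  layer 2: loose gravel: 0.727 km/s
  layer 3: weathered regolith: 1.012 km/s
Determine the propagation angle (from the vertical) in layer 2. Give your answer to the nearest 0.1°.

Ray parameter p = sin 17.5° / 0.439 = 6.8498e-01 s/km.
sin θ_2 = p·V_2 = 6.8498e-01 × 0.727 = 0.4980.
θ_2 = 29.87° from the vertical.

29.9°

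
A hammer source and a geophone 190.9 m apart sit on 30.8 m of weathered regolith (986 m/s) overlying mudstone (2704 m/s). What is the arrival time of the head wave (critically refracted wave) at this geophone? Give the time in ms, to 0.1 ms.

128.8 ms

t = x/V₂ + 2h·√(V₂²−V₁²)/(V₁V₂).
√(V₂²−V₁²) = √(2704²−986²) = 2517.8 m/s; delay term = 2·30.8·2517.8/(986·2704) = 0.05817 s.
t = 190.9/2704 + 0.05817 = 0.12877 s.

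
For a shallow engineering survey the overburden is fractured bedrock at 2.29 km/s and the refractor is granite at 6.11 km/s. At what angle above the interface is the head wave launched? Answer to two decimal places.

67.99°

Critical incidence: sin θ_c = V₁/V₂ = 2.29/6.11 = 0.3748.
θ_c = arcsin 0.3748 = 22.01°.
Measured from the interface: 90° − 22.01° = 67.99°.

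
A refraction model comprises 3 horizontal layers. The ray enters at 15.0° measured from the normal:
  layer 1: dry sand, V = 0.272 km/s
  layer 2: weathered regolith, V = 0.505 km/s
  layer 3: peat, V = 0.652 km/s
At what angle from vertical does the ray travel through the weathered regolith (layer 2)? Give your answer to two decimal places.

28.72°

Snell's law across each interface conserves sin θ / V, so sin θ_2 = V_2·sin θ₁/V₁.
sin θ_2 = 0.505 × sin 15.0° / 0.272 = 0.4805.
θ_2 = 28.72° from the vertical.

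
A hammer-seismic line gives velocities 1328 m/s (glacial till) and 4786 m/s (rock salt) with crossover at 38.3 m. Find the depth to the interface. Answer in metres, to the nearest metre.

h = (x_cross/2)·√((V₂−V₁)/(V₂+V₁)).
(V₂−V₁)/(V₂+V₁) = (4786−1328)/(4786+1328) = 0.5656; √ = 0.7521.
h = (38.3/2)·0.7521 = 14.40 m.

14 m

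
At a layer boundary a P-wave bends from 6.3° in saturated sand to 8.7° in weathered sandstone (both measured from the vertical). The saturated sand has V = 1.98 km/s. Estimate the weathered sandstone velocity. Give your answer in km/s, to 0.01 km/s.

sin 6.3° = 0.1097; sin 8.7° = 0.1513.
V₂ = V₁·(sin θ₂/sin θ₁) = 1.98·(0.1513/0.1097) = 2.73 km/s.

2.73 km/s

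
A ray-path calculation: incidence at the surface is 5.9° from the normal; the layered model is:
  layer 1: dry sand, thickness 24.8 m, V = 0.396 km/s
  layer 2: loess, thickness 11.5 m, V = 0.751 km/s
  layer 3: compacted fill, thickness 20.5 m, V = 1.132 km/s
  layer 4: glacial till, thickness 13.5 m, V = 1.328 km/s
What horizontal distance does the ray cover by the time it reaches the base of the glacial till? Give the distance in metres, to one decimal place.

16.1 m

Apply Snell's law at each interface; in layer i the horizontal offset is hᵢ·tan θᵢ.
Layer 1: θ = 5.90°; offset = 24.8·tan 5.90° = 2.563 m.
Layer 2: sin θ = 0.751·sin 5.9°/0.396 = 0.1949, θ = 11.24°; offset = 11.5·tan 11.24° = 2.286 m.
Layer 3: sin θ = 1.132·sin 5.9°/0.396 = 0.2938, θ = 17.09°; offset = 20.5·tan 17.09° = 6.302 m.
Layer 4: sin θ = 1.328·sin 5.9°/0.396 = 0.3447, θ = 20.16°; offset = 13.5·tan 20.16° = 4.958 m.
Σ offsets = 16.108 m.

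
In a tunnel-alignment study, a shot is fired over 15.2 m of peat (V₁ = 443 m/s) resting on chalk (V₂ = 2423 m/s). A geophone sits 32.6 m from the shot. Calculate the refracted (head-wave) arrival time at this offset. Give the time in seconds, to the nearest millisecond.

θ_c = arcsin(V₁/V₂) = arcsin(443/2423) = 10.53°, cos θ_c = 0.9831.
Intercept time tᵢ = 2h cos θ_c / V₁ = 2·15.2·0.9831/443 = 0.06747 s.
t = x/V₂ + tᵢ = 32.6/2423 + 0.06747 = 0.08092 s.

0.081 s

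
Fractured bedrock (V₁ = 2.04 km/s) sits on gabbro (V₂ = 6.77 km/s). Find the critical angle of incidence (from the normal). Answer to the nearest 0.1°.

Critical incidence: sin θ_c = V₁/V₂ = 2.04/6.77 = 0.3013.
θ_c = arcsin 0.3013 = 17.54°.

17.5°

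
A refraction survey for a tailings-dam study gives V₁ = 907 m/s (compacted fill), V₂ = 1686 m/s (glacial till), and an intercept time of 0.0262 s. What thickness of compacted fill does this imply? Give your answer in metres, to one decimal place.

θ_c = arcsin(907/1686) = 32.54°; cos θ_c = 0.8430.
tᵢ = 2h cos θ_c/V₁ ⇒ h = tᵢ·V₁/(2 cos θ_c) = 0.0262·907/(2·0.8430) = 14.10 m.

14.1 m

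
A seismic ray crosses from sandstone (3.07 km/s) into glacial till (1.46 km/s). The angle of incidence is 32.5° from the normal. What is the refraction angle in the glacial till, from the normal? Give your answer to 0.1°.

sin θ₁/V₁ = sin θ₂/V₂ ⇒ sin θ₂ = 1.46·sin 32.5°/3.07 = 1.46·0.5373/3.07 = 0.2555.
θ₂ = sin⁻¹(0.2555) = 14.80° (from vertical).

14.8°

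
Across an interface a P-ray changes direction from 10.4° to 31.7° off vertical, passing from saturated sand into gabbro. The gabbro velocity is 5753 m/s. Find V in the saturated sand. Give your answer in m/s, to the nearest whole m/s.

1976 m/s

sin 10.4° = 0.1805; sin 31.7° = 0.5255.
V₁ = V₂·(sin θ₁/sin θ₂) = 5753·(0.1805/0.5255) = 1976.37 m/s.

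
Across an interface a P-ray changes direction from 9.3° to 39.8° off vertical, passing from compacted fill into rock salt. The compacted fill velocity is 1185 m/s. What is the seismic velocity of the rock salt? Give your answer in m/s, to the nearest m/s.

4694 m/s

sin 9.3° = 0.1616; sin 39.8° = 0.6401.
V₂ = V₁·(sin θ₂/sin θ₁) = 1185·(0.6401/0.1616) = 4693.76 m/s.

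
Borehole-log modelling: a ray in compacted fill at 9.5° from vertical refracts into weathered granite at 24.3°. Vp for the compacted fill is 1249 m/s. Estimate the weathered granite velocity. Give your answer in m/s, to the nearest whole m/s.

Snell's law: sin 9.5°/V₁ = sin 24.3°/V₂.
V₂ = V₁·sin 24.3°/sin 9.5° = 1249 × 2.4933 = 3114.14 m/s.

3114 m/s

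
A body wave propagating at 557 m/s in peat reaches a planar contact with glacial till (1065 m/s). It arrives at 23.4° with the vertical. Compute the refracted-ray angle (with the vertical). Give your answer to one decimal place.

sin θ₁/V₁ = sin θ₂/V₂ ⇒ sin θ₂ = 1065·sin 23.4°/557 = 1065·0.3971/557 = 0.7594.
θ₂ = sin⁻¹(0.7594) = 49.41° (from vertical).

49.4°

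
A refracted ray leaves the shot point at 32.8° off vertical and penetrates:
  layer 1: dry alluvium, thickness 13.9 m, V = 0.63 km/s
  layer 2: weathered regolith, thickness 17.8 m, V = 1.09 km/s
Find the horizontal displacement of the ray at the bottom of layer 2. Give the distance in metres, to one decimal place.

56.8 m

p = sin θ₁/V₁ = sin 32.8°/0.63 = 8.5985e-01 s/km is conserved through the stack.
Layer 1: θ = 32.80°; offset = 13.9·tan 32.80° = 8.958 m.
Layer 2: sin θ = p·1.09 = 0.9372 → θ = 69.59°; offset = 17.8·tan 69.59° = 47.846 m.
Σ offsets = 56.804 m.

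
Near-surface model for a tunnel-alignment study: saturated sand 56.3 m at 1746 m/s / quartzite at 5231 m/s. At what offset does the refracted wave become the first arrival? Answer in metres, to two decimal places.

x_cross = 2h·√((V₂+V₁)/(V₂−V₁)).
(V₂+V₁)/(V₂−V₁) = (5231+1746)/(5231−1746) = 2.0020; √ = 1.4149.
x_cross = 2·56.3·1.4149 = 159.32 m.

159.32 m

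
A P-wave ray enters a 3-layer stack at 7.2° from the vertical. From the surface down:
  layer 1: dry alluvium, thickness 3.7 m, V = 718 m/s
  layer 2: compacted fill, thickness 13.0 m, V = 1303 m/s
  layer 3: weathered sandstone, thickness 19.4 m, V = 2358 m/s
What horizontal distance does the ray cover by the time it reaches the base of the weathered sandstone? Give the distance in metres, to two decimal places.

Ray parameter p = sin 7.2° / 718 m/s = 1.7456e-04 s/m.
Layer 1: θ = 7.20°; offset = 3.7·tan 7.20° = 0.4674 m.
Layer 2: sin θ = p·1303 = 0.2275 → θ = 13.15°; offset = 13.0·tan 13.15° = 3.0364 m.
Layer 3: sin θ = p·2358 = 0.4116 → θ = 24.31°; offset = 19.4·tan 24.31° = 8.7619 m.
Total horizontal offset = 12.2657 m.

12.27 m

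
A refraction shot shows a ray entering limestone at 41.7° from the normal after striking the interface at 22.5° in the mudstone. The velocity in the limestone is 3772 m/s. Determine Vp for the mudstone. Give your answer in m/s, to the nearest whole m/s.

2170 m/s

Snell's law: sin 22.5°/V₁ = sin 41.7°/V₂.
V₁ = V₂·sin 22.5°/sin 41.7° = 3772 × 0.5753 = 2169.90 m/s.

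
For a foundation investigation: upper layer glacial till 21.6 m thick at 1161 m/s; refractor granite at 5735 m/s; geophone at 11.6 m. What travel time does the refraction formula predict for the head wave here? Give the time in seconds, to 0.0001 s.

0.0385 s

t = x/V₂ + 2h·√(V₂²−V₁²)/(V₁V₂).
√(V₂²−V₁²) = √(5735²−1161²) = 5616.3 m/s; delay term = 2·21.6·5616.3/(1161·5735) = 0.03644 s.
t = 11.6/5735 + 0.03644 = 0.03846 s.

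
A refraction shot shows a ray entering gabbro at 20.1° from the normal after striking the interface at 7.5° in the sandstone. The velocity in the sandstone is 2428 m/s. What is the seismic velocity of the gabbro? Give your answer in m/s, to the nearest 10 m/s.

6390 m/s

Snell's law: sin 7.5°/V₁ = sin 20.1°/V₂.
V₂ = V₁·sin 20.1°/sin 7.5° = 2428 × 2.6329 = 6392.63 m/s.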